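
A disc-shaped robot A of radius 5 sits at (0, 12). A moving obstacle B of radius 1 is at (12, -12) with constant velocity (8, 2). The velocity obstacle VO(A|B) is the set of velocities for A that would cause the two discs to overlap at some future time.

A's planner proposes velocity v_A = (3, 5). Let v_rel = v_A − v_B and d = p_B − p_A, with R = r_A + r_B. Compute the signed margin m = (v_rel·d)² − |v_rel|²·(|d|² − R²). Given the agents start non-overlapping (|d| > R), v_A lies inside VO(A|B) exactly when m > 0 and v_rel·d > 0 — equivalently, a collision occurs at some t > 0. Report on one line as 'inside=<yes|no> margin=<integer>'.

d = (12, -24),  |d|² = 720;  R = 5+1 = 6,  c = 720−6² = 684
v_rel = (-5, 3),  |v_rel|² = 34;  v_rel·d = (-5)·(12) + (3)·(-24) = -132
34·t² + 264·t + 684 = 0  ⇒  m = (-132)² − 34·684 = -5832
m = -5832 < 0,  v_rel·d = -132 < 0  ⇒  outside

inside=no margin=-5832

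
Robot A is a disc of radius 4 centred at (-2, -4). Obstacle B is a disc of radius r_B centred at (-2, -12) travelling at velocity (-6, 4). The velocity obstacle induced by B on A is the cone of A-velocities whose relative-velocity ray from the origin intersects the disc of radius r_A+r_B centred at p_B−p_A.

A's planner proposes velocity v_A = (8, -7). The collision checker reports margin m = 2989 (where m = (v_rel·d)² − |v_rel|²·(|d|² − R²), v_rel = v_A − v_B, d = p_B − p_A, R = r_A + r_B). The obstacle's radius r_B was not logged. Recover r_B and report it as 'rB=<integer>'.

m = 2989
d = (0, -8);  v_rel = (14, -11),  |v_rel|² = 317
v_rel×d = (14)·(-8) − (-11)·(0) = -112
since m = R²·317 − (-112)²:  R² = (12544 + 2989) / 317 = 49
R = √49 = 7  ⇒  r_B = 7 − 4 = 3

rB=3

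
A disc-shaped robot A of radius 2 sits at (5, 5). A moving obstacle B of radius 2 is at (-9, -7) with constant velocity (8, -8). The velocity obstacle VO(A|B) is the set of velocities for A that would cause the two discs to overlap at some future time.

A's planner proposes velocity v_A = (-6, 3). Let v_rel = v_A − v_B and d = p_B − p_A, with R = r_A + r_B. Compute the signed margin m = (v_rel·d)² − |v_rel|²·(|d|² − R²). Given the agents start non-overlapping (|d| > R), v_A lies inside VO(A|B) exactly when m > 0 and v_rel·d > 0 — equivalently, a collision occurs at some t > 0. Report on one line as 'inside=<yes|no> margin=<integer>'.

d = (-14, -12),  |d|² = 340;  R = 2+2 = 4,  c = 340−4² = 324
v_rel = (-14, 11),  |v_rel|² = 317;  v_rel·d = (-14)·(-14) + (11)·(-12) = 64
317·t² − 128·t + 324 = 0  ⇒  m = 64² − 317·324 = -98612
m = -98612 < 0,  v_rel·d = 64 > 0  ⇒  outside

inside=no margin=-98612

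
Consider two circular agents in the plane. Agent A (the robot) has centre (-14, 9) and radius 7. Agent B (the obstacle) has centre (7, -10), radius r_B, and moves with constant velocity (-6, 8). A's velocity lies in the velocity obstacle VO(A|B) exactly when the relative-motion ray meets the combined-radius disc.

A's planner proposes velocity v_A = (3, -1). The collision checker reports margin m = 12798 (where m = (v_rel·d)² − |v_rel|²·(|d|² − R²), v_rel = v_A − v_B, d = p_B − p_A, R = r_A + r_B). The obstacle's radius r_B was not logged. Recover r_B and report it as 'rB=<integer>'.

m = 12798
d = (21, -19);  v_rel = (9, -9),  |v_rel|² = 162
v_rel×d = (9)·(-19) − (-9)·(21) = 18
since m = R²·162 − 18²:  R² = (324 + 12798) / 162 = 81
R = √81 = 9  ⇒  r_B = 9 − 7 = 2

rB=2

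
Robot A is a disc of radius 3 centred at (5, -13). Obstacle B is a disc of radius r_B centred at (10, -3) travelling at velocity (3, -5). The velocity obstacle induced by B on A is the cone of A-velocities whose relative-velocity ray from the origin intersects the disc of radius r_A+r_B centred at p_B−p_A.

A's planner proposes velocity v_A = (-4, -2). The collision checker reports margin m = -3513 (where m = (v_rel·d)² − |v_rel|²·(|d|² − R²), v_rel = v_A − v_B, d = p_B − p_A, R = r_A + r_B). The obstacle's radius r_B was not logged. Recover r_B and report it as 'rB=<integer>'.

m = -3513
d = (5, 10);  v_rel = (-7, 3),  |v_rel|² = 58
v_rel×d = (-7)·(10) − (3)·(5) = -85
since m = R²·58 − (-85)²:  R² = (7225 + -3513) / 58 = 64
R = √64 = 8  ⇒  r_B = 8 − 3 = 5

rB=5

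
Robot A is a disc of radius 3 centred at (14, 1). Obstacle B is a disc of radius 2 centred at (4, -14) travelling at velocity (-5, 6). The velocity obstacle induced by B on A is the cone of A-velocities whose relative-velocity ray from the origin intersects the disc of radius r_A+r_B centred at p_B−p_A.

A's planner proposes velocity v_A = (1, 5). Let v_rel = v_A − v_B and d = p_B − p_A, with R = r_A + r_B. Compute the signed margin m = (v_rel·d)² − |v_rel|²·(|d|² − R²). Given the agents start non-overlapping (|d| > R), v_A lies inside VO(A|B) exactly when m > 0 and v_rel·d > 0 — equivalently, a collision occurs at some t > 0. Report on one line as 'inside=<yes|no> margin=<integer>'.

d = (-10, -15),  |d|² = 325;  R = 3+2 = 5,  c = 325−5² = 300
v_rel = (6, -1),  |v_rel|² = 37;  v_rel·d = (6)·(-10) + (-1)·(-15) = -45
37·t² + 90·t + 300 = 0  ⇒  m = (-45)² − 37·300 = -9075
m = -9075 < 0,  v_rel·d = -45 < 0  ⇒  outside

inside=no margin=-9075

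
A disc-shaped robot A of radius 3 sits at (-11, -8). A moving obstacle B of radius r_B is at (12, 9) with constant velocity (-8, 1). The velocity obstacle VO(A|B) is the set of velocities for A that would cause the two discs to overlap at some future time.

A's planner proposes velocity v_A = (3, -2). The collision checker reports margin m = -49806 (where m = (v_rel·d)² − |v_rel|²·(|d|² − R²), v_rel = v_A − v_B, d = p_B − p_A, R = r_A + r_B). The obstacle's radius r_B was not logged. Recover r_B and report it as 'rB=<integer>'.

m = -49806
d = (23, 17);  v_rel = (11, -3),  |v_rel|² = 130
v_rel×d = (11)·(17) − (-3)·(23) = 256
since m = R²·130 − 256²:  R² = (65536 + -49806) / 130 = 121
R = √121 = 11  ⇒  r_B = 11 − 3 = 8

rB=8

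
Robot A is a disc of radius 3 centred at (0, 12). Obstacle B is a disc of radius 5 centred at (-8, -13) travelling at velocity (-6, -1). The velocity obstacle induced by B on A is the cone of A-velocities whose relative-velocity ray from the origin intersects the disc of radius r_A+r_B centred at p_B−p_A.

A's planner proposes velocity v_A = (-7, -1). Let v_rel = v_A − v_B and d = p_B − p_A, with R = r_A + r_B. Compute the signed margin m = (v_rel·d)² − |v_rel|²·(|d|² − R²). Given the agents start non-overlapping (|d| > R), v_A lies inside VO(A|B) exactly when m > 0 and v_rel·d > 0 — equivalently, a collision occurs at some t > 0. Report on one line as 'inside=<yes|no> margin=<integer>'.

d = (-8, -25),  |d|² = 689;  R = 3+5 = 8,  c = 689−8² = 625
v_rel = (-1, 0),  |v_rel|² = 1;  v_rel·d = (-1)·(-8) + (0)·(-25) = 8
1·t² − 16·t + 625 = 0  ⇒  m = 8² − 1·625 = -561
m = -561 < 0,  v_rel·d = 8 > 0  ⇒  outside

inside=no margin=-561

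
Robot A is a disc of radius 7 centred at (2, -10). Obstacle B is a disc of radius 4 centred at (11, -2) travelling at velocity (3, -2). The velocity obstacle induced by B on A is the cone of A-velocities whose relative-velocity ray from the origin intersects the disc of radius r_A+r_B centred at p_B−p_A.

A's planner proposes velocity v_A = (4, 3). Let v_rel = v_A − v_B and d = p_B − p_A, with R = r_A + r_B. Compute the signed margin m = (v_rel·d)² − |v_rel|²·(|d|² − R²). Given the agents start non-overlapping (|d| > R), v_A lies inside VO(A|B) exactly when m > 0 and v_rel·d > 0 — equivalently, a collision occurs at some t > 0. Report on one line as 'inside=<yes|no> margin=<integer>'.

d = (9, 8),  |d|² = 145;  R = 7+4 = 11,  c = 145−11² = 24
v_rel = (1, 5),  |v_rel|² = 26;  v_rel·d = (1)·(9) + (5)·(8) = 49
26·t² − 98·t + 24 = 0  ⇒  m = 49² − 26·24 = 1777
m = 1777 > 0,  v_rel·d = 49 > 0  ⇒  inside

inside=yes margin=1777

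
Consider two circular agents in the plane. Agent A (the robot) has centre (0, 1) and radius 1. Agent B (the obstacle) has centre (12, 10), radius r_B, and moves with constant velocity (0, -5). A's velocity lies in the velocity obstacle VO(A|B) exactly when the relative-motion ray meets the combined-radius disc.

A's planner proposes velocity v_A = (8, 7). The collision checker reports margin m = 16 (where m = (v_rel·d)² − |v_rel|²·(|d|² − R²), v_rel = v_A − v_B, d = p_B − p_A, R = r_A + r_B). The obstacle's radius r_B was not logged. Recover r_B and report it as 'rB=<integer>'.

m = 16
d = (12, 9);  v_rel = (8, 12),  |v_rel|² = 208
v_rel×d = (8)·(9) − (12)·(12) = -72
since m = R²·208 − (-72)²:  R² = (5184 + 16) / 208 = 25
R = √25 = 5  ⇒  r_B = 5 − 1 = 4

rB=4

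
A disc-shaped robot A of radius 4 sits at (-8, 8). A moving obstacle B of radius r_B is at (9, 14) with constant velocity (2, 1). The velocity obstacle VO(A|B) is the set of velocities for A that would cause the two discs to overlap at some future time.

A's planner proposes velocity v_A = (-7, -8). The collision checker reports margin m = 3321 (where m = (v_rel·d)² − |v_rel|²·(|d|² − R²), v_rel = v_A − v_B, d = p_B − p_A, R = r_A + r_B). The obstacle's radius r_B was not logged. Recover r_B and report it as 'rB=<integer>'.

m = 3321
d = (17, 6);  v_rel = (-9, -9),  |v_rel|² = 162
v_rel×d = (-9)·(6) − (-9)·(17) = 99
since m = R²·162 − 99²:  R² = (9801 + 3321) / 162 = 81
R = √81 = 9  ⇒  r_B = 9 − 4 = 5

rB=5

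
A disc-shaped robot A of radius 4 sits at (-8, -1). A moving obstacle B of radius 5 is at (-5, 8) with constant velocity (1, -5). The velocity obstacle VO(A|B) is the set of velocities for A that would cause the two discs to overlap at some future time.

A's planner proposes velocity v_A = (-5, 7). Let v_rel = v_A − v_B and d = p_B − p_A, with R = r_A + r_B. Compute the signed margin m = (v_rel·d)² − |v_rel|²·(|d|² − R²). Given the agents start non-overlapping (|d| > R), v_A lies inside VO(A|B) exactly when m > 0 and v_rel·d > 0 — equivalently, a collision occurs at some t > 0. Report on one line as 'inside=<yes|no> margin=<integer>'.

d = (3, 9),  |d|² = 90;  R = 4+5 = 9,  c = 90−9² = 9
v_rel = (-6, 12),  |v_rel|² = 180;  v_rel·d = (-6)·(3) + (12)·(9) = 90
180·t² − 180·t + 9 = 0  ⇒  m = 90² − 180·9 = 6480
m = 6480 > 0,  v_rel·d = 90 > 0  ⇒  inside

inside=yes margin=6480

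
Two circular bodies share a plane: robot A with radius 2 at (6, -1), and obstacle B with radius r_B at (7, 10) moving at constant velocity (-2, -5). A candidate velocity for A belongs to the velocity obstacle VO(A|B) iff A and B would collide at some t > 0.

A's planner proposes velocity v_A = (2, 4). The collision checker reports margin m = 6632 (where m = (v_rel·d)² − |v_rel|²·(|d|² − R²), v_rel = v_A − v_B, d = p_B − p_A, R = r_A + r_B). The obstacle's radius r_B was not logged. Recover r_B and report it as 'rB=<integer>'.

m = 6632
d = (1, 11);  v_rel = (4, 9),  |v_rel|² = 97
v_rel×d = (4)·(11) − (9)·(1) = 35
since m = R²·97 − 35²:  R² = (1225 + 6632) / 97 = 81
R = √81 = 9  ⇒  r_B = 9 − 2 = 7

rB=7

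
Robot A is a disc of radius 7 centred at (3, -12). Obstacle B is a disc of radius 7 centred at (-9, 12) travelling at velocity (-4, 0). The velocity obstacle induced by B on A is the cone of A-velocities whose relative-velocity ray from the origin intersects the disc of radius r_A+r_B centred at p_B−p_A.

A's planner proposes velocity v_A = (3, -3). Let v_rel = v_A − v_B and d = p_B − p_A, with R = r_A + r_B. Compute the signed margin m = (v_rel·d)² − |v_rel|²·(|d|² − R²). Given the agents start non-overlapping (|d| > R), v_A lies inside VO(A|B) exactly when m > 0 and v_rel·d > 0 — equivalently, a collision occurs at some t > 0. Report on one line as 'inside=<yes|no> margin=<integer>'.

d = (-12, 24),  |d|² = 720;  R = 7+7 = 14,  c = 720−14² = 524
v_rel = (7, -3),  |v_rel|² = 58;  v_rel·d = (7)·(-12) + (-3)·(24) = -156
58·t² + 312·t + 524 = 0  ⇒  m = (-156)² − 58·524 = -6056
m = -6056 < 0,  v_rel·d = -156 < 0  ⇒  outside

inside=no margin=-6056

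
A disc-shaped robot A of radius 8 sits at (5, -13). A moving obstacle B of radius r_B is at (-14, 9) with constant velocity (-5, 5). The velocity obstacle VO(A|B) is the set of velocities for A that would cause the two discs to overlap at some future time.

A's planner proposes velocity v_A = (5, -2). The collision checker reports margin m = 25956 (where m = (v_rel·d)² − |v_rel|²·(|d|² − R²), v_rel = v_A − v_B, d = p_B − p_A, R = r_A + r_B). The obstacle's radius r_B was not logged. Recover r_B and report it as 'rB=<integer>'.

m = 25956
d = (-19, 22);  v_rel = (10, -7),  |v_rel|² = 149
v_rel×d = (10)·(22) − (-7)·(-19) = 87
since m = R²·149 − 87²:  R² = (7569 + 25956) / 149 = 225
R = √225 = 15  ⇒  r_B = 15 − 8 = 7

rB=7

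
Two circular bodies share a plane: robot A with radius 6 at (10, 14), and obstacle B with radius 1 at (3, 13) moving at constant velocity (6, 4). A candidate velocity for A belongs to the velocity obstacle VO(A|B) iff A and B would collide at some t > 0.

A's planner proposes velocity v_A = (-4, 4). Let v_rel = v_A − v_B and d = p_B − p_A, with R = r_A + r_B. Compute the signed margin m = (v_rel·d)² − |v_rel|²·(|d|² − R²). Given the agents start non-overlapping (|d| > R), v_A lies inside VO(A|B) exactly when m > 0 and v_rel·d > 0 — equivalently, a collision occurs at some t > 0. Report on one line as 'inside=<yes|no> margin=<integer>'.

d = (-7, -1),  |d|² = 50;  R = 6+1 = 7,  c = 50−7² = 1
v_rel = (-10, 0),  |v_rel|² = 100;  v_rel·d = (-10)·(-7) + (0)·(-1) = 70
100·t² − 140·t + 1 = 0  ⇒  m = 70² − 100·1 = 4800
m = 4800 > 0,  v_rel·d = 70 > 0  ⇒  inside

inside=yes margin=4800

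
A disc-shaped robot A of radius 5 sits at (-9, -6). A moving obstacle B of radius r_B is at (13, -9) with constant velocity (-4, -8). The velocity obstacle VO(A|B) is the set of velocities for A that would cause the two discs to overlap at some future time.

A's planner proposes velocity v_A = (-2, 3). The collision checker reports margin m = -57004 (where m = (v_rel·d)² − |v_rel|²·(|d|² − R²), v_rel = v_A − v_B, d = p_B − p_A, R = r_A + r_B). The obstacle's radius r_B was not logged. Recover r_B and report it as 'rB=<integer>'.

m = -57004
d = (22, -3);  v_rel = (2, 11),  |v_rel|² = 125
v_rel×d = (2)·(-3) − (11)·(22) = -248
since m = R²·125 − (-248)²:  R² = (61504 + -57004) / 125 = 36
R = √36 = 6  ⇒  r_B = 6 − 5 = 1

rB=1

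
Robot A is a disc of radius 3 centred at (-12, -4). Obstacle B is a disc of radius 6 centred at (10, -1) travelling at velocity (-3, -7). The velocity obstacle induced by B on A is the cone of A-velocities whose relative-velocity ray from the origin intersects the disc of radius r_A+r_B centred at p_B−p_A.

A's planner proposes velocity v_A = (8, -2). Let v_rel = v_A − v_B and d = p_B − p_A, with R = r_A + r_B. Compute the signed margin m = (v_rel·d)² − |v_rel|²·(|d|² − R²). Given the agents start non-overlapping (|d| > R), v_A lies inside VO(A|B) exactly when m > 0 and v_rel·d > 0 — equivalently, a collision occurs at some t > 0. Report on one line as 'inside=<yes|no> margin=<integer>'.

d = (22, 3),  |d|² = 493;  R = 3+6 = 9,  c = 493−9² = 412
v_rel = (11, 5),  |v_rel|² = 146;  v_rel·d = (11)·(22) + (5)·(3) = 257
146·t² − 514·t + 412 = 0  ⇒  m = 257² − 146·412 = 5897
m = 5897 > 0,  v_rel·d = 257 > 0  ⇒  inside

inside=yes margin=5897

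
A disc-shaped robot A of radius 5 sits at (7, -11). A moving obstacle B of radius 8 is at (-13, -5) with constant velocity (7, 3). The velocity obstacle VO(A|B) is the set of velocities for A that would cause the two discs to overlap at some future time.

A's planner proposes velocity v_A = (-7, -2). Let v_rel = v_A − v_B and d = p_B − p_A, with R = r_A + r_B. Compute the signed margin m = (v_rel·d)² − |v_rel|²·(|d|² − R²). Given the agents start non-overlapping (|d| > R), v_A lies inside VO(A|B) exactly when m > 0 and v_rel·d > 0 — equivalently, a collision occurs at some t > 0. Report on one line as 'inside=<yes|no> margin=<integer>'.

d = (-20, 6),  |d|² = 436;  R = 5+8 = 13,  c = 436−13² = 267
v_rel = (-14, -5),  |v_rel|² = 221;  v_rel·d = (-14)·(-20) + (-5)·(6) = 250
221·t² − 500·t + 267 = 0  ⇒  m = 250² − 221·267 = 3493
m = 3493 > 0,  v_rel·d = 250 > 0  ⇒  inside

inside=yes margin=3493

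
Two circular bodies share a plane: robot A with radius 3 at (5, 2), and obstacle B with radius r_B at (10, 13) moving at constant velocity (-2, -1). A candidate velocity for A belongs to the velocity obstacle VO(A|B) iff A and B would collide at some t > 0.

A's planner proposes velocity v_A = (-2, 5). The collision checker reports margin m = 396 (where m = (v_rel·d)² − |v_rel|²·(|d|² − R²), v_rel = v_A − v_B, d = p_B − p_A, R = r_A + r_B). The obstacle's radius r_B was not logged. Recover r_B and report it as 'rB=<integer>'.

m = 396
d = (5, 11);  v_rel = (0, 6),  |v_rel|² = 36
v_rel×d = (0)·(11) − (6)·(5) = -30
since m = R²·36 − (-30)²:  R² = (900 + 396) / 36 = 36
R = √36 = 6  ⇒  r_B = 6 − 3 = 3

rB=3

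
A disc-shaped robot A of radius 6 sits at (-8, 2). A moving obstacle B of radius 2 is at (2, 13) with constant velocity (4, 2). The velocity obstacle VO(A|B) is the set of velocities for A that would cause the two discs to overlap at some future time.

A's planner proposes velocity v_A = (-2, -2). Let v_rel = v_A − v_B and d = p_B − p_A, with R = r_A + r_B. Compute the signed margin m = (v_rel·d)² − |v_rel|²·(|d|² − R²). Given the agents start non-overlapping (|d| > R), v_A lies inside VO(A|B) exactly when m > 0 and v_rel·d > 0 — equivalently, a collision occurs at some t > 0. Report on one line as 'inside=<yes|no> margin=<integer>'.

d = (10, 11),  |d|² = 221;  R = 6+2 = 8,  c = 221−8² = 157
v_rel = (-6, -4),  |v_rel|² = 52;  v_rel·d = (-6)·(10) + (-4)·(11) = -104
52·t² + 208·t + 157 = 0  ⇒  m = (-104)² − 52·157 = 2652
m = 2652 > 0,  v_rel·d = -104 < 0  ⇒  outside

inside=no margin=2652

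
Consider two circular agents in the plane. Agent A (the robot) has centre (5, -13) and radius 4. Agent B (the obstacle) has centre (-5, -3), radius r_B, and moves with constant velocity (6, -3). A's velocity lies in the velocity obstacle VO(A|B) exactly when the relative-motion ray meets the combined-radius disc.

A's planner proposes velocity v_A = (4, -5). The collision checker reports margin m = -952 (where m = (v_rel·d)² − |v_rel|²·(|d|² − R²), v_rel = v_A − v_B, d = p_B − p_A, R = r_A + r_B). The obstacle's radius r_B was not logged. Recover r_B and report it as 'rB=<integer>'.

m = -952
d = (-10, 10);  v_rel = (-2, -2),  |v_rel|² = 8
v_rel×d = (-2)·(10) − (-2)·(-10) = -40
since m = R²·8 − (-40)²:  R² = (1600 + -952) / 8 = 81
R = √81 = 9  ⇒  r_B = 9 − 4 = 5

rB=5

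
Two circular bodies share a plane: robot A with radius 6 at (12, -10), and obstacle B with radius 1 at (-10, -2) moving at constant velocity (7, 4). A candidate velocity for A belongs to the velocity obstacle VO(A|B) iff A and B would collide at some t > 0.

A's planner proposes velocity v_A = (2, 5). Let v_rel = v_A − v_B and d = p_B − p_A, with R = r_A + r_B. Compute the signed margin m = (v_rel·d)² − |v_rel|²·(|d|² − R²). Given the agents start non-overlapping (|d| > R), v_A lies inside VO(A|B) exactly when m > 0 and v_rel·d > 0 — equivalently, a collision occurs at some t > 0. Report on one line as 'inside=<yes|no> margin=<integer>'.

d = (-22, 8),  |d|² = 548;  R = 6+1 = 7,  c = 548−7² = 499
v_rel = (-5, 1),  |v_rel|² = 26;  v_rel·d = (-5)·(-22) + (1)·(8) = 118
26·t² − 236·t + 499 = 0  ⇒  m = 118² − 26·499 = 950
m = 950 > 0,  v_rel·d = 118 > 0  ⇒  inside

inside=yes margin=950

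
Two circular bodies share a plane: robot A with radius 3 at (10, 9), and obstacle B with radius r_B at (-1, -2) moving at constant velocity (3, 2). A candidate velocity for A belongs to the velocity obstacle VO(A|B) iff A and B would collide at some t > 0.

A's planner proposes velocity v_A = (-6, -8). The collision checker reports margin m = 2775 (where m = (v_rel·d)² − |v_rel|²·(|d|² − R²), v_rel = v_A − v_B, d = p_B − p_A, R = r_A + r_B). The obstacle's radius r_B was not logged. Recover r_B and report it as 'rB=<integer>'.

m = 2775
d = (-11, -11);  v_rel = (-9, -10),  |v_rel|² = 181
v_rel×d = (-9)·(-11) − (-10)·(-11) = -11
since m = R²·181 − (-11)²:  R² = (121 + 2775) / 181 = 16
R = √16 = 4  ⇒  r_B = 4 − 3 = 1

rB=1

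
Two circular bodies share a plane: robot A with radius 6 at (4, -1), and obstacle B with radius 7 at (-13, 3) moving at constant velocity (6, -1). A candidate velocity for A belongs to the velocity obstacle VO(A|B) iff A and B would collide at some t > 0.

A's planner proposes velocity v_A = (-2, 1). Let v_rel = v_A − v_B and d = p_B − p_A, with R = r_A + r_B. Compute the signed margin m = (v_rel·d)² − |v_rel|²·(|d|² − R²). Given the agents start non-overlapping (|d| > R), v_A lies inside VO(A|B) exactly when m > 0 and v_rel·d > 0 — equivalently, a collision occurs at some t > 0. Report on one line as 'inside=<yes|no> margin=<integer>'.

d = (-17, 4),  |d|² = 305;  R = 6+7 = 13,  c = 305−13² = 136
v_rel = (-8, 2),  |v_rel|² = 68;  v_rel·d = (-8)·(-17) + (2)·(4) = 144
68·t² − 288·t + 136 = 0  ⇒  m = 144² − 68·136 = 11488
m = 11488 > 0,  v_rel·d = 144 > 0  ⇒  inside

inside=yes margin=11488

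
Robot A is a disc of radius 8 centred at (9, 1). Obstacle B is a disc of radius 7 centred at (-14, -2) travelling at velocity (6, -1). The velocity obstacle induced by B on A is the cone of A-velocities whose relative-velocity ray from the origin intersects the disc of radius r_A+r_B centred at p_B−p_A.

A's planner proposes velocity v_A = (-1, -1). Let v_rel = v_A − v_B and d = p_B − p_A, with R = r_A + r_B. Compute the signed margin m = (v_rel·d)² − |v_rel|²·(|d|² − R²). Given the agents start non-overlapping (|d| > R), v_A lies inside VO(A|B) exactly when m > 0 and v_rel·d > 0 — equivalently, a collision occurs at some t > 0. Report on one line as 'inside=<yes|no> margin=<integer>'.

d = (-23, -3),  |d|² = 538;  R = 8+7 = 15,  c = 538−15² = 313
v_rel = (-7, 0),  |v_rel|² = 49;  v_rel·d = (-7)·(-23) + (0)·(-3) = 161
49·t² − 322·t + 313 = 0  ⇒  m = 161² − 49·313 = 10584
m = 10584 > 0,  v_rel·d = 161 > 0  ⇒  inside

inside=yes margin=10584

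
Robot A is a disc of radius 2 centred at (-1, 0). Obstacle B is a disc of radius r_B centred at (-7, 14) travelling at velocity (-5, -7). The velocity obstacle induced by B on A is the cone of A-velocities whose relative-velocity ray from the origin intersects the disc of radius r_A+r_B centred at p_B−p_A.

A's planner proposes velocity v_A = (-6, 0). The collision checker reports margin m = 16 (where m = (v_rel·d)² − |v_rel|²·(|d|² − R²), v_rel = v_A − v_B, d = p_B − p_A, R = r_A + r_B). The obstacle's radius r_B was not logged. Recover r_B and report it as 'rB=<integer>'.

m = 16
d = (-6, 14);  v_rel = (-1, 7),  |v_rel|² = 50
v_rel×d = (-1)·(14) − (7)·(-6) = 28
since m = R²·50 − 28²:  R² = (784 + 16) / 50 = 16
R = √16 = 4  ⇒  r_B = 4 − 2 = 2

rB=2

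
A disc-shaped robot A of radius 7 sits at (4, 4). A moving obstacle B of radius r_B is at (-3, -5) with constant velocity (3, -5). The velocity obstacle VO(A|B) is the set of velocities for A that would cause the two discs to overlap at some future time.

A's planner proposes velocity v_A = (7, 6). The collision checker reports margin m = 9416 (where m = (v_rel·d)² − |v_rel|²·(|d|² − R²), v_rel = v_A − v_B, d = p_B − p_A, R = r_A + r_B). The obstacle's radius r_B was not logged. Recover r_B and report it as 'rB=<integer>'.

m = 9416
d = (-7, -9);  v_rel = (4, 11),  |v_rel|² = 137
v_rel×d = (4)·(-9) − (11)·(-7) = 41
since m = R²·137 − 41²:  R² = (1681 + 9416) / 137 = 81
R = √81 = 9  ⇒  r_B = 9 − 7 = 2

rB=2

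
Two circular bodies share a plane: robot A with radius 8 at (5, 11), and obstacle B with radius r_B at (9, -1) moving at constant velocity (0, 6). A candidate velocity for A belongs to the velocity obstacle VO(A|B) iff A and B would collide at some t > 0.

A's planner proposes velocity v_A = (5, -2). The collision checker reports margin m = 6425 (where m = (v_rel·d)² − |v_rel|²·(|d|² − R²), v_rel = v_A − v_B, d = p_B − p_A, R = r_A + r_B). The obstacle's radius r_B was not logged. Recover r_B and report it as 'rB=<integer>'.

m = 6425
d = (4, -12);  v_rel = (5, -8),  |v_rel|² = 89
v_rel×d = (5)·(-12) − (-8)·(4) = -28
since m = R²·89 − (-28)²:  R² = (784 + 6425) / 89 = 81
R = √81 = 9  ⇒  r_B = 9 − 8 = 1

rB=1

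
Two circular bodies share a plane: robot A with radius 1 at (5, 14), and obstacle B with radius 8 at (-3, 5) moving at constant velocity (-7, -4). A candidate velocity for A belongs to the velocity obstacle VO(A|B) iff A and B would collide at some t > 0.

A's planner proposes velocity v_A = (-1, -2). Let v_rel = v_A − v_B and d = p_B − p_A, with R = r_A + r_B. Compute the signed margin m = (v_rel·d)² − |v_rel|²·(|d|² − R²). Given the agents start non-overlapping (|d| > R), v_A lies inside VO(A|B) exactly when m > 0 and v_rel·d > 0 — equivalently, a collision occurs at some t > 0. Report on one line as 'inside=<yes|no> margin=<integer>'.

d = (-8, -9),  |d|² = 145;  R = 1+8 = 9,  c = 145−9² = 64
v_rel = (6, 2),  |v_rel|² = 40;  v_rel·d = (6)·(-8) + (2)·(-9) = -66
40·t² + 132·t + 64 = 0  ⇒  m = (-66)² − 40·64 = 1796
m = 1796 > 0,  v_rel·d = -66 < 0  ⇒  outside

inside=no margin=1796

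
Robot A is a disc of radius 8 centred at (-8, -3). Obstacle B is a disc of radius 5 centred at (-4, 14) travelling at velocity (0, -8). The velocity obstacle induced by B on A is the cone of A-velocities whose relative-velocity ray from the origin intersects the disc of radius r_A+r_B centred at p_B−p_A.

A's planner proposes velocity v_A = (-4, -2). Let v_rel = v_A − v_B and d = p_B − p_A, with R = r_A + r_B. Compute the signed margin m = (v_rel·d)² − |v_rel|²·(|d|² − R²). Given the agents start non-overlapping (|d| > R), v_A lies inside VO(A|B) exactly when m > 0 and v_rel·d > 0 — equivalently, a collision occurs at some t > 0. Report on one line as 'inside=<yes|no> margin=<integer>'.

d = (4, 17),  |d|² = 305;  R = 8+5 = 13,  c = 305−13² = 136
v_rel = (-4, 6),  |v_rel|² = 52;  v_rel·d = (-4)·(4) + (6)·(17) = 86
52·t² − 172·t + 136 = 0  ⇒  m = 86² − 52·136 = 324
m = 324 > 0,  v_rel·d = 86 > 0  ⇒  inside

inside=yes margin=324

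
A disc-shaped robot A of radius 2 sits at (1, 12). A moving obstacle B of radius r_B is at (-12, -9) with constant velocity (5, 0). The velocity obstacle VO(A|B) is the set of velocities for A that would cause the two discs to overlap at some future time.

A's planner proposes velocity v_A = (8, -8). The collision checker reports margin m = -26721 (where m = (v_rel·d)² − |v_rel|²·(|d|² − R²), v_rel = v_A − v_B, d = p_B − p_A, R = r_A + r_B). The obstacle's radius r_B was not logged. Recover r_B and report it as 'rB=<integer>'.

m = -26721
d = (-13, -21);  v_rel = (3, -8),  |v_rel|² = 73
v_rel×d = (3)·(-21) − (-8)·(-13) = -167
since m = R²·73 − (-167)²:  R² = (27889 + -26721) / 73 = 16
R = √16 = 4  ⇒  r_B = 4 − 2 = 2

rB=2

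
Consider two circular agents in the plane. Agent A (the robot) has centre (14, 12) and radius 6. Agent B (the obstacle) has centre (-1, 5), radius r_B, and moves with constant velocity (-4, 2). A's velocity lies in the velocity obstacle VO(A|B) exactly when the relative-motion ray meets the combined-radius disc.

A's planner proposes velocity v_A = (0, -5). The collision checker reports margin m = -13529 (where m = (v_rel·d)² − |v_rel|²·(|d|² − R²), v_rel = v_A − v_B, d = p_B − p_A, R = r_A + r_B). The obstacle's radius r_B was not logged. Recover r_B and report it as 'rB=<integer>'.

m = -13529
d = (-15, -7);  v_rel = (4, -7),  |v_rel|² = 65
v_rel×d = (4)·(-7) − (-7)·(-15) = -133
since m = R²·65 − (-133)²:  R² = (17689 + -13529) / 65 = 64
R = √64 = 8  ⇒  r_B = 8 − 6 = 2

rB=2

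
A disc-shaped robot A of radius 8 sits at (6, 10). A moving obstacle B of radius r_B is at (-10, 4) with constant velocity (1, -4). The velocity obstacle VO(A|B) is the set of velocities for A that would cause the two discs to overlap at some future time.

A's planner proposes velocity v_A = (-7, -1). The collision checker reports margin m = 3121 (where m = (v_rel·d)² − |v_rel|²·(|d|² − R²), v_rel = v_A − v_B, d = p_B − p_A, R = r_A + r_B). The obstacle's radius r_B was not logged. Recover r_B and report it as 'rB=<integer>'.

m = 3121
d = (-16, -6);  v_rel = (-8, 3),  |v_rel|² = 73
v_rel×d = (-8)·(-6) − (3)·(-16) = 96
since m = R²·73 − 96²:  R² = (9216 + 3121) / 73 = 169
R = √169 = 13  ⇒  r_B = 13 − 8 = 5

rB=5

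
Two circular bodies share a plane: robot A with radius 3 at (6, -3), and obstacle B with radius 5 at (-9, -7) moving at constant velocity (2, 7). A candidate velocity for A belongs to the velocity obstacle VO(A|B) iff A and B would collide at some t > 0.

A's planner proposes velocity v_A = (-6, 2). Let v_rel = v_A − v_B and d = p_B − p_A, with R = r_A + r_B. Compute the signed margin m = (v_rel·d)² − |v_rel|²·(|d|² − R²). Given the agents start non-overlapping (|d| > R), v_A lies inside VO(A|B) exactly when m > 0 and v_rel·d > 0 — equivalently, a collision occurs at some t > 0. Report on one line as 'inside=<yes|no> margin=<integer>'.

d = (-15, -4),  |d|² = 241;  R = 3+5 = 8,  c = 241−8² = 177
v_rel = (-8, -5),  |v_rel|² = 89;  v_rel·d = (-8)·(-15) + (-5)·(-4) = 140
89·t² − 280·t + 177 = 0  ⇒  m = 140² − 89·177 = 3847
m = 3847 > 0,  v_rel·d = 140 > 0  ⇒  inside

inside=yes margin=3847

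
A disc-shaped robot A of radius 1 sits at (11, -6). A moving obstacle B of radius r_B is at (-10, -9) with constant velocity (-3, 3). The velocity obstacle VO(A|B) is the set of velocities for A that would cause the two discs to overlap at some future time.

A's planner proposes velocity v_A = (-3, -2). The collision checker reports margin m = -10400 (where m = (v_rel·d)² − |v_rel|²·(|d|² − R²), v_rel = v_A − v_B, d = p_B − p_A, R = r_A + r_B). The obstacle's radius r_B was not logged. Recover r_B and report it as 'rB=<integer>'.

m = -10400
d = (-21, -3);  v_rel = (0, -5),  |v_rel|² = 25
v_rel×d = (0)·(-3) − (-5)·(-21) = -105
since m = R²·25 − (-105)²:  R² = (11025 + -10400) / 25 = 25
R = √25 = 5  ⇒  r_B = 5 − 1 = 4

rB=4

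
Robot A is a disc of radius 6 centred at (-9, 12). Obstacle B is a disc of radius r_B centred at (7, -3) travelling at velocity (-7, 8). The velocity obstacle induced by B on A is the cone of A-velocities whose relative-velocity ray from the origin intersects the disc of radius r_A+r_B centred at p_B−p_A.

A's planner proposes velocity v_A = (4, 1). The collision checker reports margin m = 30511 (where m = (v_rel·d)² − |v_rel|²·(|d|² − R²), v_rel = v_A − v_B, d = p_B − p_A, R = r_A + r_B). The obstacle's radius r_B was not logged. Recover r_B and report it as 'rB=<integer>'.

m = 30511
d = (16, -15);  v_rel = (11, -7),  |v_rel|² = 170
v_rel×d = (11)·(-15) − (-7)·(16) = -53
since m = R²·170 − (-53)²:  R² = (2809 + 30511) / 170 = 196
R = √196 = 14  ⇒  r_B = 14 − 6 = 8

rB=8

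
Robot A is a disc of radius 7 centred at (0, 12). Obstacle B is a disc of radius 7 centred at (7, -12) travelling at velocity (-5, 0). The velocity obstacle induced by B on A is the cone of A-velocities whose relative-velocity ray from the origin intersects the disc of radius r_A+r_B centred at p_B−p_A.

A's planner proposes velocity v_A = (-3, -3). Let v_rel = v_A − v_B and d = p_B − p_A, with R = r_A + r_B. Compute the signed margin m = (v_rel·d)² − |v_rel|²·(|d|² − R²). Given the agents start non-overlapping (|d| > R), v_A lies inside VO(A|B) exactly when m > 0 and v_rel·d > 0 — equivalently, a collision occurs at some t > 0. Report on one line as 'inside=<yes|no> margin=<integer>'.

d = (7, -24),  |d|² = 625;  R = 7+7 = 14,  c = 625−14² = 429
v_rel = (2, -3),  |v_rel|² = 13;  v_rel·d = (2)·(7) + (-3)·(-24) = 86
13·t² − 172·t + 429 = 0  ⇒  m = 86² − 13·429 = 1819
m = 1819 > 0,  v_rel·d = 86 > 0  ⇒  inside

inside=yes margin=1819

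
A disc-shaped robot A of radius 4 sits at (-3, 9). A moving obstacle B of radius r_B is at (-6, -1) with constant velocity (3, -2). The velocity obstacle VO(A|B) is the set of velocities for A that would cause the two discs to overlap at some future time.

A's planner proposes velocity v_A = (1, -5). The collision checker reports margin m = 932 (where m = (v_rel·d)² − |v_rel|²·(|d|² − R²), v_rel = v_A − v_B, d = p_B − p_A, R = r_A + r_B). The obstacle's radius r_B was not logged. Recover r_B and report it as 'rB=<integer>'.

m = 932
d = (-3, -10);  v_rel = (-2, -3),  |v_rel|² = 13
v_rel×d = (-2)·(-10) − (-3)·(-3) = 11
since m = R²·13 − 11²:  R² = (121 + 932) / 13 = 81
R = √81 = 9  ⇒  r_B = 9 − 4 = 5

rB=5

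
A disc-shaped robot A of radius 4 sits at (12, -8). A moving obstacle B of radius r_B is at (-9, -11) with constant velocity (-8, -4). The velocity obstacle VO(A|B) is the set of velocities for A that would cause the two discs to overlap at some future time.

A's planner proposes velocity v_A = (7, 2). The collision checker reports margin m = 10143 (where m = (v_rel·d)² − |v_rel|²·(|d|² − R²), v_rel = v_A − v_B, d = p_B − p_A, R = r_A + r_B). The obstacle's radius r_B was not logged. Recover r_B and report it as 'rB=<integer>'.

m = 10143
d = (-21, -3);  v_rel = (15, 6),  |v_rel|² = 261
v_rel×d = (15)·(-3) − (6)·(-21) = 81
since m = R²·261 − 81²:  R² = (6561 + 10143) / 261 = 64
R = √64 = 8  ⇒  r_B = 8 − 4 = 4

rB=4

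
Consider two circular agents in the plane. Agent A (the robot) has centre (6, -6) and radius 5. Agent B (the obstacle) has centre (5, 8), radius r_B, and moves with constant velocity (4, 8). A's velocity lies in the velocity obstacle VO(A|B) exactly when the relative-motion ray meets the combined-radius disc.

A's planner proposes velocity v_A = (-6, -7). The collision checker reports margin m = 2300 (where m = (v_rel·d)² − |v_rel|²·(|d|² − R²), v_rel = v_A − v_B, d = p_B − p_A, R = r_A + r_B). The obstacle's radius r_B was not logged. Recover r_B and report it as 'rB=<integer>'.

m = 2300
d = (-1, 14);  v_rel = (-10, -15),  |v_rel|² = 325
v_rel×d = (-10)·(14) − (-15)·(-1) = -155
since m = R²·325 − (-155)²:  R² = (24025 + 2300) / 325 = 81
R = √81 = 9  ⇒  r_B = 9 − 5 = 4

rB=4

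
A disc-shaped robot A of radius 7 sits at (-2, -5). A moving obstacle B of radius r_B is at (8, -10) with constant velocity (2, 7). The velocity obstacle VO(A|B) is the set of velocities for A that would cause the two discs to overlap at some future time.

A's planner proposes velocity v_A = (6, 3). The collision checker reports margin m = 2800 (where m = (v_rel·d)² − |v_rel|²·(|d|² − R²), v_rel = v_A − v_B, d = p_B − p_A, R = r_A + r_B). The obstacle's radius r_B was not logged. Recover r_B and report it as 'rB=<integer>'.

m = 2800
d = (10, -5);  v_rel = (4, -4),  |v_rel|² = 32
v_rel×d = (4)·(-5) − (-4)·(10) = 20
since m = R²·32 − 20²:  R² = (400 + 2800) / 32 = 100
R = √100 = 10  ⇒  r_B = 10 − 7 = 3

rB=3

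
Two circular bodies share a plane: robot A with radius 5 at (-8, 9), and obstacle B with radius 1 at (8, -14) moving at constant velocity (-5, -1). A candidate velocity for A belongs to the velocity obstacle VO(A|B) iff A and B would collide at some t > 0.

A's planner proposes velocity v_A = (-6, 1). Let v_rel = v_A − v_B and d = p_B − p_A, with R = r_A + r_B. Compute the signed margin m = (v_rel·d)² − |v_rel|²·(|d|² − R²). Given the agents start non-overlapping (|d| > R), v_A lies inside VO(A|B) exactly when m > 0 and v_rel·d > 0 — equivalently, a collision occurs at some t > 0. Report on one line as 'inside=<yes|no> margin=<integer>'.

d = (16, -23),  |d|² = 785;  R = 5+1 = 6,  c = 785−6² = 749
v_rel = (-1, 2),  |v_rel|² = 5;  v_rel·d = (-1)·(16) + (2)·(-23) = -62
5·t² + 124·t + 749 = 0  ⇒  m = (-62)² − 5·749 = 99
m = 99 > 0,  v_rel·d = -62 < 0  ⇒  outside

inside=no margin=99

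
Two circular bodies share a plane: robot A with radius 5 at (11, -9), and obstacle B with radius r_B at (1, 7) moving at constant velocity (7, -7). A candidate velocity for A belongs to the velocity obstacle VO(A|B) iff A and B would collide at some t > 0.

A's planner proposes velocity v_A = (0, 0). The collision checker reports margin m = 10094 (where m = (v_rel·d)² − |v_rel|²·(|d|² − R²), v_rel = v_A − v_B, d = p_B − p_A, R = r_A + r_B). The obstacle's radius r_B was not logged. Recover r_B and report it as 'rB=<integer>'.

m = 10094
d = (-10, 16);  v_rel = (-7, 7),  |v_rel|² = 98
v_rel×d = (-7)·(16) − (7)·(-10) = -42
since m = R²·98 − (-42)²:  R² = (1764 + 10094) / 98 = 121
R = √121 = 11  ⇒  r_B = 11 − 5 = 6

rB=6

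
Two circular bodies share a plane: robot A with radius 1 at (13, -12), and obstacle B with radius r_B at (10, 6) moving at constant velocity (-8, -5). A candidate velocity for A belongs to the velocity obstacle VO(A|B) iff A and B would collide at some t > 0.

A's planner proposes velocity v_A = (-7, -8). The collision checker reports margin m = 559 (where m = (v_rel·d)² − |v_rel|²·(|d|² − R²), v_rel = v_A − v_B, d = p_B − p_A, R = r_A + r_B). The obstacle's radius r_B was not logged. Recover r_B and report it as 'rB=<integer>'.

m = 559
d = (-3, 18);  v_rel = (1, -3),  |v_rel|² = 10
v_rel×d = (1)·(18) − (-3)·(-3) = 9
since m = R²·10 − 9²:  R² = (81 + 559) / 10 = 64
R = √64 = 8  ⇒  r_B = 8 − 1 = 7

rB=7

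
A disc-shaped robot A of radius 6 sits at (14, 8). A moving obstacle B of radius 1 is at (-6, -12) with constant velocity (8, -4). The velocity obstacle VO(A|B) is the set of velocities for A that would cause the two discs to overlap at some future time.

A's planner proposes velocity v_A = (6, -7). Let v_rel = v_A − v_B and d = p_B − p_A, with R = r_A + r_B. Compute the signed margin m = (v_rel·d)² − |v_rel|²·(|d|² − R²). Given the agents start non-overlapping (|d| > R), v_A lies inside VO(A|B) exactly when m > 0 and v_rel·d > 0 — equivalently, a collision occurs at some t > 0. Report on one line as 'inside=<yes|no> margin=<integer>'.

d = (-20, -20),  |d|² = 800;  R = 6+1 = 7,  c = 800−7² = 751
v_rel = (-2, -3),  |v_rel|² = 13;  v_rel·d = (-2)·(-20) + (-3)·(-20) = 100
13·t² − 200·t + 751 = 0  ⇒  m = 100² − 13·751 = 237
m = 237 > 0,  v_rel·d = 100 > 0  ⇒  inside

inside=yes margin=237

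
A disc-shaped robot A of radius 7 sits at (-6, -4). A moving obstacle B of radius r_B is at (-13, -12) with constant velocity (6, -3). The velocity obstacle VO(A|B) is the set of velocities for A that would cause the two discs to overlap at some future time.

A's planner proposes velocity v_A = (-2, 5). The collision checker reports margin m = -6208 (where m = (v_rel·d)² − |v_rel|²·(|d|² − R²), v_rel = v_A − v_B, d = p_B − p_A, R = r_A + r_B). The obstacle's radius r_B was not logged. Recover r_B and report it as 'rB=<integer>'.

m = -6208
d = (-7, -8);  v_rel = (-8, 8),  |v_rel|² = 128
v_rel×d = (-8)·(-8) − (8)·(-7) = 120
since m = R²·128 − 120²:  R² = (14400 + -6208) / 128 = 64
R = √64 = 8  ⇒  r_B = 8 − 7 = 1

rB=1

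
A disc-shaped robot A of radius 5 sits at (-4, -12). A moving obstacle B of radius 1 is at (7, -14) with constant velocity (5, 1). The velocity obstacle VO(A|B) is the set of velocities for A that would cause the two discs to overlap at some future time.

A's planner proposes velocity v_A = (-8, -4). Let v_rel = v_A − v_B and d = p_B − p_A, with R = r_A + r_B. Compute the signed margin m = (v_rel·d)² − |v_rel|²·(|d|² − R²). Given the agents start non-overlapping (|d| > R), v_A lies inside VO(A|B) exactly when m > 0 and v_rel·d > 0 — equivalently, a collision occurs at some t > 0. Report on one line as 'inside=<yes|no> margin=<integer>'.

d = (11, -2),  |d|² = 125;  R = 5+1 = 6,  c = 125−6² = 89
v_rel = (-13, -5),  |v_rel|² = 194;  v_rel·d = (-13)·(11) + (-5)·(-2) = -133
194·t² + 266·t + 89 = 0  ⇒  m = (-133)² − 194·89 = 423
m = 423 > 0,  v_rel·d = -133 < 0  ⇒  outside

inside=no margin=423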